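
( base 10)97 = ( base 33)2V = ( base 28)3d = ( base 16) 61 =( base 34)2t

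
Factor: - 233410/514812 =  - 116705/257406 = - 2^( - 1 ) *3^( - 1)*5^1 * 17^1*1373^1*42901^( - 1) 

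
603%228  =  147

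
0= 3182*0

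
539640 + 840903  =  1380543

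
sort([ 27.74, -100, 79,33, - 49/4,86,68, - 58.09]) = [ - 100, - 58.09, - 49/4,27.74,33, 68,  79,86] 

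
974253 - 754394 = 219859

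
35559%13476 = 8607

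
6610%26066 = 6610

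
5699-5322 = 377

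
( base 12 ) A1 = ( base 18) 6d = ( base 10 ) 121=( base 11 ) 100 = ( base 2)1111001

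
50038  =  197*254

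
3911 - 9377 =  - 5466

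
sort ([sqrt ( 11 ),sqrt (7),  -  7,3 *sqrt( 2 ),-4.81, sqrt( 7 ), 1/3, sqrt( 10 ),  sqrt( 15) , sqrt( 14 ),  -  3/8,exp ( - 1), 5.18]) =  [ -7, - 4.81,-3/8,1/3,exp( - 1 ) , sqrt(7 ), sqrt(7)  ,  sqrt( 10), sqrt ( 11 ), sqrt( 14), sqrt( 15 ),3*sqrt( 2 ),5.18 ]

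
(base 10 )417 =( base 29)eb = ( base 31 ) DE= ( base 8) 641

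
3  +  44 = 47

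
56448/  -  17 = - 56448/17 = -3320.47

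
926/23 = 926/23 = 40.26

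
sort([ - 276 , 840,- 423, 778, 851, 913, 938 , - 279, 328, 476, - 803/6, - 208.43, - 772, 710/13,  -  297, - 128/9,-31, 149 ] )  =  [ - 772,-423, - 297 ,  -  279, - 276, - 208.43, - 803/6,-31, - 128/9,710/13, 149, 328, 476, 778, 840, 851,913, 938]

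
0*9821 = 0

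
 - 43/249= - 1+206/249 = - 0.17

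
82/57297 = 82/57297 =0.00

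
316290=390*811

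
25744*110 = 2831840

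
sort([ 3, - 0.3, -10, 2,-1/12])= [-10,-0.3, - 1/12, 2,3] 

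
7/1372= 1/196 = 0.01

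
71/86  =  71/86 = 0.83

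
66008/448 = 8251/56 = 147.34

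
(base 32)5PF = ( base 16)172F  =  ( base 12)3527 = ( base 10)5935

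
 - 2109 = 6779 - 8888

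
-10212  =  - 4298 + - 5914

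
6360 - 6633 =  - 273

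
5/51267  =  5/51267 = 0.00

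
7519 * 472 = 3548968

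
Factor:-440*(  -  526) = 2^4 * 5^1*11^1*263^1 = 231440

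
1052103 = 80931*13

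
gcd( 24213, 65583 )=21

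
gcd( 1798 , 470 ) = 2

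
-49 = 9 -58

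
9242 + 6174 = 15416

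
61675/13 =61675/13 = 4744.23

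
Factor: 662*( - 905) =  - 599110 = - 2^1*5^1*181^1*331^1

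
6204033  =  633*9801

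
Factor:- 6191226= - 2^1*3^2*19^1 * 43^1*421^1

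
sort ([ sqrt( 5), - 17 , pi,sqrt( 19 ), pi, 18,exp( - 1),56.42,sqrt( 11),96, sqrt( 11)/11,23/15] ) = [ - 17, sqrt( 11)/11,exp(- 1),23/15, sqrt (5), pi, pi, sqrt (11), sqrt( 19 ),18,56.42, 96]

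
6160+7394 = 13554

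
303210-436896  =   - 133686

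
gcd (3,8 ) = 1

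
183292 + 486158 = 669450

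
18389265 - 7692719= 10696546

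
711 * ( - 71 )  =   - 50481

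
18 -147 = - 129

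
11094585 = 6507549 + 4587036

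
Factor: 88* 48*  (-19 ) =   -  80256 = -2^7*3^1*11^1*19^1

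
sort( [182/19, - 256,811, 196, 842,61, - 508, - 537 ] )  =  [ - 537, - 508, -256, 182/19, 61,196,811,842] 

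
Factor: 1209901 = 7^1*11^1 * 19^1*827^1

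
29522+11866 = 41388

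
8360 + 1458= 9818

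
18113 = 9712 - -8401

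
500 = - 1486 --1986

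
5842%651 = 634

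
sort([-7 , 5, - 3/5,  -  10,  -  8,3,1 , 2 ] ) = [ - 10, - 8, - 7,- 3/5,1,2, 3, 5]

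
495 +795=1290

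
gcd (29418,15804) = 6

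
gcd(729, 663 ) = 3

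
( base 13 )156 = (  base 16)f0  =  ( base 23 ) AA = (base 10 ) 240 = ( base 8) 360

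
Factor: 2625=3^1*5^3*7^1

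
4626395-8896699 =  - 4270304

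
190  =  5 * 38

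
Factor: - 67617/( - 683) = 3^2*11^1 = 99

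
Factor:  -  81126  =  - 2^1*3^2 * 4507^1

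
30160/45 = 6032/9 = 670.22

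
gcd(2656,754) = 2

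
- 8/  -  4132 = 2/1033 = 0.00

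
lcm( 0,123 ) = 0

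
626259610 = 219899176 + 406360434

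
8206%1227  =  844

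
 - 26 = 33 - 59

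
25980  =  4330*6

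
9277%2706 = 1159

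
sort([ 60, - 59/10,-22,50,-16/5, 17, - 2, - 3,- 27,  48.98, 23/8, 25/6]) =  [ - 27, - 22 ,-59/10, - 16/5,- 3 ,-2 , 23/8, 25/6 , 17,48.98, 50 , 60] 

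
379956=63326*6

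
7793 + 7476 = 15269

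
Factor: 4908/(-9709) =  - 2^2*3^1*7^( - 1)*19^( - 1)*73^(-1 )*409^1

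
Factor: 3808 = 2^5 * 7^1*17^1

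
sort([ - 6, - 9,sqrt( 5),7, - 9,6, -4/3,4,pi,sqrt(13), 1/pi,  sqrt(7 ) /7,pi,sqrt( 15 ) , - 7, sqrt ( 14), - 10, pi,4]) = [ - 10, - 9, -9,  -  7,  -  6,-4/3,1/pi, sqrt (7 ) /7,sqrt (5),pi , pi, pi, sqrt( 13 ),sqrt( 14 ),sqrt(15),4,4, 6,  7 ]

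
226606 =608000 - 381394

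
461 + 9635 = 10096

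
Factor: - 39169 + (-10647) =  - 2^3 * 13^1*479^1 = -  49816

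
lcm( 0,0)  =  0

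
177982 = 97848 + 80134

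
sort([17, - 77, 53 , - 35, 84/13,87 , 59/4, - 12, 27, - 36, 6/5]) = [-77, - 36, -35, - 12,6/5,84/13,59/4,17, 27, 53,87]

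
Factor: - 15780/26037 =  - 20/33 = - 2^2*3^ ( - 1)*5^1*11^( -1) 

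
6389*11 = 70279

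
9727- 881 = 8846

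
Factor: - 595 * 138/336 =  - 2^( - 3)*5^1*17^1*23^1 = - 1955/8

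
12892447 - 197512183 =-184619736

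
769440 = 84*9160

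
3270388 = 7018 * 466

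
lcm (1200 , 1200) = 1200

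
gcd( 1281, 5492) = 1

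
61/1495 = 61/1495  =  0.04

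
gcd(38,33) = 1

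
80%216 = 80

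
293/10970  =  293/10970  =  0.03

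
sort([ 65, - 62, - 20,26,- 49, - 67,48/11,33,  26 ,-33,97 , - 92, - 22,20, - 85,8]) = [- 92, - 85,-67 ,  -  62, - 49, - 33, - 22, - 20, 48/11,8,20,26,  26,33,65,97]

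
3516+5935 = 9451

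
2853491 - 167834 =2685657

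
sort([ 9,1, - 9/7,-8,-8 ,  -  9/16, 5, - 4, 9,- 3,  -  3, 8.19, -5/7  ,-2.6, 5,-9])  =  [-9,-8, - 8,-4,-3,  -  3, - 2.6,-9/7, - 5/7, - 9/16,1, 5,5,8.19, 9,9 ]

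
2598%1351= 1247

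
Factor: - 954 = -2^1*3^2*53^1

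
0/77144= 0 = 0.00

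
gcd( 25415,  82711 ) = 1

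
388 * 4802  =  1863176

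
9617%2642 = 1691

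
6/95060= 3/47530 =0.00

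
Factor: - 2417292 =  - 2^2*3^2*83^1*809^1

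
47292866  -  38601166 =8691700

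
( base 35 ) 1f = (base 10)50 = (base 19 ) 2C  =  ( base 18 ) 2e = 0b110010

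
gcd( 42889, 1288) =7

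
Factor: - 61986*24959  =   - 2^1*3^1*11^1*2269^1*10331^1 = - 1547108574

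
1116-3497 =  - 2381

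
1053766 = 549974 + 503792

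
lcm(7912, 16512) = 379776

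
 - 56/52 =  - 14/13 = - 1.08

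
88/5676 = 2/129 = 0.02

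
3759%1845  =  69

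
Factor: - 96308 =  - 2^2 * 24077^1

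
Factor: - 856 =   -  2^3*107^1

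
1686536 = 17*99208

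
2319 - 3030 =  - 711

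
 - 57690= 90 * ( - 641)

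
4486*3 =13458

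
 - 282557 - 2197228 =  - 2479785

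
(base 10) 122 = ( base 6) 322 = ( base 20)62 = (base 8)172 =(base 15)82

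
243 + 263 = 506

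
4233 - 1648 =2585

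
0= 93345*0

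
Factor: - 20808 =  - 2^3 * 3^2*17^2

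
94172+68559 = 162731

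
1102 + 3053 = 4155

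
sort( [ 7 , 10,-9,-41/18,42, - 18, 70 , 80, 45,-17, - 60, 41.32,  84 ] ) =[ - 60, - 18,-17, - 9, - 41/18, 7,10, 41.32, 42, 45,  70, 80,84 ]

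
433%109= 106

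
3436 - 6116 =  -2680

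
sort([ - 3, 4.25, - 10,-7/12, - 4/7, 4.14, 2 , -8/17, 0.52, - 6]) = [ - 10, - 6, - 3, - 7/12,-4/7,  -  8/17, 0.52,2, 4.14,4.25] 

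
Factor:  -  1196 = -2^2*13^1*23^1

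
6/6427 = 6/6427 = 0.00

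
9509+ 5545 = 15054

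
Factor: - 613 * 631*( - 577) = 577^1 *613^1*631^1 = 223185331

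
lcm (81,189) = 567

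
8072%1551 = 317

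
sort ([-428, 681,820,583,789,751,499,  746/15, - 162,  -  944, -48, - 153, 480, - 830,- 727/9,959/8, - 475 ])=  [ - 944, - 830, - 475, - 428,- 162, - 153, -727/9,-48, 746/15, 959/8, 480,499, 583, 681,751,789, 820 ]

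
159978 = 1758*91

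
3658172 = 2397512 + 1260660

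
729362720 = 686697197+42665523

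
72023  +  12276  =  84299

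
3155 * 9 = 28395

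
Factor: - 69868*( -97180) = 2^4* 5^1*43^1 * 113^1*17467^1 = 6789772240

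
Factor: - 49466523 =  -3^1*16488841^1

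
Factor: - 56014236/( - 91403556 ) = 3^1 * 1555951^1*7616963^ (  -  1) = 4667853/7616963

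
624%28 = 8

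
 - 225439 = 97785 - 323224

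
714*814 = 581196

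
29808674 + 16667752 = 46476426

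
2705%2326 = 379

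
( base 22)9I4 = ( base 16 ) 1294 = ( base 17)g7d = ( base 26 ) 70O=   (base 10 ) 4756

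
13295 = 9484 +3811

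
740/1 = 740  =  740.00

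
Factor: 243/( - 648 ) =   -  3/8 = -  2^( - 3)*3^1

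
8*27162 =217296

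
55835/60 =930 + 7/12=930.58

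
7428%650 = 278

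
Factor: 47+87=134 =2^1*67^1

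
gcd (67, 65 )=1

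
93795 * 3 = 281385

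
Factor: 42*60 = 2520=2^3*3^2 * 5^1 * 7^1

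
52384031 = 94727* 553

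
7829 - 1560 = 6269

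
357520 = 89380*4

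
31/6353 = 31/6353 = 0.00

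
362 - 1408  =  - 1046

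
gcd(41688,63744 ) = 24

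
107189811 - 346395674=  - 239205863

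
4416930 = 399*11070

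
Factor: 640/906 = 320/453 = 2^6*3^( - 1)*5^1*151^(-1 ) 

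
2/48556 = 1/24278 =0.00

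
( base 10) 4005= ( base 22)861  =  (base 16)FA5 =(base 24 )6ML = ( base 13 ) 1a91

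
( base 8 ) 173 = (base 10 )123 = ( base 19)69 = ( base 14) 8B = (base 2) 1111011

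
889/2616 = 889/2616 = 0.34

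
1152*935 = 1077120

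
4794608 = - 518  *( - 9256)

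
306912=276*1112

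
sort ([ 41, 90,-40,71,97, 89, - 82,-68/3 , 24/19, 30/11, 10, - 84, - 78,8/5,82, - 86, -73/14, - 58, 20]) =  [ - 86,-84, - 82,-78 ,- 58, - 40, - 68/3,-73/14, 24/19, 8/5  ,  30/11, 10, 20, 41,  71,82,89, 90, 97 ] 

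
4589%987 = 641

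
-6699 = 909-7608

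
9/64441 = 9/64441 = 0.00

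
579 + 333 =912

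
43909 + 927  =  44836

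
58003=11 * 5273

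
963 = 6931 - 5968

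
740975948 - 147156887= 593819061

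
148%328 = 148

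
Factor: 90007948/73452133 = 2^2*23^( - 1)*127^1*163^1*193^(-1)*1087^1*16547^(  -  1) 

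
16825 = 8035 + 8790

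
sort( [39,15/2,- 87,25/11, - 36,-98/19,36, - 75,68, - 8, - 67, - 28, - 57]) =[ - 87, -75 , - 67, - 57, - 36, - 28, -8, - 98/19,25/11, 15/2, 36, 39,68]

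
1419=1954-535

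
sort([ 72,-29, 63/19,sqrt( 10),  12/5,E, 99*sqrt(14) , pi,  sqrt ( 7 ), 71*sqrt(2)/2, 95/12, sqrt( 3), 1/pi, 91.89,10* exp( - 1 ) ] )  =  [ - 29, 1/pi, sqrt(3), 12/5, sqrt( 7), E, pi, sqrt(10), 63/19, 10*exp ( - 1 ),95/12,  71*sqrt(2)/2,72,91.89, 99*sqrt(14)]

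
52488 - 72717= - 20229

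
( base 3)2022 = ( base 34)1s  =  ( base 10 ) 62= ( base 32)1u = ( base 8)76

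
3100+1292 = 4392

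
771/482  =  1 + 289/482=1.60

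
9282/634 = 14 + 203/317   =  14.64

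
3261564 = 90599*36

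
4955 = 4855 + 100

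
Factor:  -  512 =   -  2^9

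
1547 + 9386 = 10933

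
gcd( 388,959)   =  1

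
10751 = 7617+3134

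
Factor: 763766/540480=2^ ( - 5 )*3^ (- 1)* 5^( - 1 )*43^1 * 83^1*107^1*563^( - 1 ) =381883/270240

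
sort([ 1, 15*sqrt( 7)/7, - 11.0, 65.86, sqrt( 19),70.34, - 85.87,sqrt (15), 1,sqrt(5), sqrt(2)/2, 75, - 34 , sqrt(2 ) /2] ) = [ - 85.87, - 34, - 11.0,sqrt( 2)/2,  sqrt( 2)/2, 1, 1,sqrt(  5),sqrt(15),sqrt( 19),15*sqrt( 7)/7,65.86, 70.34,75]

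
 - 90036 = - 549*164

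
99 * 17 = 1683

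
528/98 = 5 + 19/49 = 5.39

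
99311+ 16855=116166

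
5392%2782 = 2610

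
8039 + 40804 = 48843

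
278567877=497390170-218822293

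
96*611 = 58656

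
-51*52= - 2652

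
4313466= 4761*906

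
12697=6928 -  - 5769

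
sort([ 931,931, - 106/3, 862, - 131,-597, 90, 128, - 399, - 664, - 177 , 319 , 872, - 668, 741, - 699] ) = [ - 699, - 668, - 664, - 597 , - 399 , - 177 , - 131 , -106/3 , 90,128 , 319, 741, 862,872, 931,  931 ]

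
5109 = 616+4493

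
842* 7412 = 6240904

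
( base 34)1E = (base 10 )48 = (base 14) 36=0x30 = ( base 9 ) 53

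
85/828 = 85/828= 0.10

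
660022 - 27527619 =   -  26867597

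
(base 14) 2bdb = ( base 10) 7837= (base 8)17235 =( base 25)CDC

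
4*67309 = 269236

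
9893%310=283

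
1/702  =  1/702= 0.00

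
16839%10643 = 6196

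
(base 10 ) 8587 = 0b10000110001011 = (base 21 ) J9J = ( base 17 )1cc2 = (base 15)2827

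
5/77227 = 5/77227 = 0.00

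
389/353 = 1 + 36/353 = 1.10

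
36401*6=218406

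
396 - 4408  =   - 4012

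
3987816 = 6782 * 588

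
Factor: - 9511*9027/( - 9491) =3^2 * 17^1 * 59^1*9491^( -1 )*9511^1 = 85855797/9491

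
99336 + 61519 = 160855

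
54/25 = 54/25 = 2.16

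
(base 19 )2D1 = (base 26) 1b8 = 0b1111001010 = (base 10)970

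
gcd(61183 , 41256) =1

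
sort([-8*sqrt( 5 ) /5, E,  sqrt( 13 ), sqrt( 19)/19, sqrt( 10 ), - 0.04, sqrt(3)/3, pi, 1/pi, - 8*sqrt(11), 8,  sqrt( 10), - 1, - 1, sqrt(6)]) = [ - 8*sqrt(11), - 8*sqrt( 5) /5, - 1, - 1, - 0.04, sqrt (19 ) /19,1/pi,  sqrt(3 )/3,sqrt( 6), E, pi, sqrt( 10),sqrt( 10),sqrt(13), 8] 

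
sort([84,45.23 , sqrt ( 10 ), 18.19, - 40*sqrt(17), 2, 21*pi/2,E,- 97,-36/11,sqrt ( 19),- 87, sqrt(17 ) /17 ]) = [ - 40*sqrt ( 17),-97,-87,- 36/11, sqrt(17) /17, 2, E,sqrt ( 10), sqrt (19) , 18.19, 21*pi/2, 45.23, 84] 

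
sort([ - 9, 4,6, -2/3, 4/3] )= [ - 9, - 2/3,4/3,4,6 ]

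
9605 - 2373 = 7232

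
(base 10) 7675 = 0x1dfb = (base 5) 221200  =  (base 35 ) 69A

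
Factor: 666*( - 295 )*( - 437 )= 85857390 = 2^1*3^2*5^1*19^1*23^1*37^1*59^1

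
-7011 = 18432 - 25443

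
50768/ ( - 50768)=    - 1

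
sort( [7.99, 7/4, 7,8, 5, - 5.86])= [ - 5.86, 7/4,5, 7,7.99, 8 ]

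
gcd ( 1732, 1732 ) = 1732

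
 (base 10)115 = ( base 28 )43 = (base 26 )4b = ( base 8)163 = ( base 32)3J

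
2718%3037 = 2718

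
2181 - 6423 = -4242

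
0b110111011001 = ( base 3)11212022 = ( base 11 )2733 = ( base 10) 3545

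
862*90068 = 77638616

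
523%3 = 1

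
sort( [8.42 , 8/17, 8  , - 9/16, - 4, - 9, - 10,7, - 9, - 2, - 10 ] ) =[ - 10, - 10, - 9,-9,  -  4, - 2, - 9/16, 8/17,7, 8, 8.42 ]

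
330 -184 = 146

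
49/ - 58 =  - 1 + 9/58 = - 0.84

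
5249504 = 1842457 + 3407047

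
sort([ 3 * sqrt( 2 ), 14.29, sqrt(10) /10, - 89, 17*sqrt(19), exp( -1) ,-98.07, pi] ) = [ - 98.07, - 89,sqrt(10)/10,exp( - 1 )  ,  pi, 3*sqrt( 2), 14.29,  17*sqrt( 19)]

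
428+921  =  1349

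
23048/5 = 4609  +  3/5 = 4609.60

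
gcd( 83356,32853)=1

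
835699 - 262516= 573183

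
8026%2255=1261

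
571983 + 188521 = 760504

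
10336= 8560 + 1776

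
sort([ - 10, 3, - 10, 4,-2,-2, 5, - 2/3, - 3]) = [ - 10,- 10, - 3, - 2, - 2, - 2/3,3,  4, 5]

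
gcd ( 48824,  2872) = 2872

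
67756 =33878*2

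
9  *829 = 7461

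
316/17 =316/17 =18.59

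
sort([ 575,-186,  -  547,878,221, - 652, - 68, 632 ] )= [ - 652, - 547, - 186, - 68 , 221,575,632 , 878 ] 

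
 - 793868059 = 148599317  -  942467376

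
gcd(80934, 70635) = 3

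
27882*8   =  223056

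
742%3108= 742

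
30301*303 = 9181203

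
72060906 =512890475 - 440829569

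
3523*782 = 2754986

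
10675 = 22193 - 11518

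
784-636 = 148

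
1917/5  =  1917/5=383.40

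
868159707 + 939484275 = 1807643982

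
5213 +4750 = 9963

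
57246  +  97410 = 154656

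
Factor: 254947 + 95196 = 337^1*1039^1 = 350143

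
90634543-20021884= 70612659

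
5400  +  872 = 6272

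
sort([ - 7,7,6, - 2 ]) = [-7, - 2,  6, 7 ]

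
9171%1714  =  601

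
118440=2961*40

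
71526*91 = 6508866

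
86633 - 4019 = 82614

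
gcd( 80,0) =80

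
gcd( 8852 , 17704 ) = 8852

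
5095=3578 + 1517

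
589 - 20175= - 19586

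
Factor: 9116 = 2^2*43^1*53^1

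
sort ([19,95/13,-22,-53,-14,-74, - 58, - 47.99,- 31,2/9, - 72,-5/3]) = [ - 74, - 72, - 58, - 53, - 47.99,  -  31,  -  22,-14,  -  5/3,2/9, 95/13,19 ] 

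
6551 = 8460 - 1909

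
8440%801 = 430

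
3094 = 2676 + 418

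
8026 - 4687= 3339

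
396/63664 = 99/15916 = 0.01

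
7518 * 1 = 7518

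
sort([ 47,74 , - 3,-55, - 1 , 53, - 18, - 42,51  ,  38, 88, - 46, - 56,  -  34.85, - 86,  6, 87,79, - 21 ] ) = [ - 86,  -  56, - 55, - 46, - 42, - 34.85, - 21, - 18 , - 3,-1, 6,38, 47, 51,53,  74, 79,87, 88]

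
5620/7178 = 2810/3589 = 0.78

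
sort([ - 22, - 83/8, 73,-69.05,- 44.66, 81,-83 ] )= [-83 ,-69.05, - 44.66,-22, - 83/8,73,81] 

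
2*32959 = 65918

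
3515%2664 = 851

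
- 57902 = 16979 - 74881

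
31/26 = 31/26 = 1.19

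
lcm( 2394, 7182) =7182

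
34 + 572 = 606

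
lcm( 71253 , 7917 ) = 71253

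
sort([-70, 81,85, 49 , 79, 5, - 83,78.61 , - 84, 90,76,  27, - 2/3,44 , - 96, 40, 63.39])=[ - 96 , - 84, - 83, - 70, - 2/3, 5,27, 40, 44, 49,  63.39,76, 78.61,79, 81, 85, 90 ]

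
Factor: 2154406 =2^1 *1077203^1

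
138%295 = 138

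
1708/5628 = 61/201 = 0.30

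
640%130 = 120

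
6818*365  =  2488570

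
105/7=15 =15.00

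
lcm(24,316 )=1896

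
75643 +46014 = 121657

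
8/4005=8/4005 = 0.00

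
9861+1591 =11452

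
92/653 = 92/653 = 0.14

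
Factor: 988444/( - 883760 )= -2^( - 2)*5^( - 1 )*61^1 * 4051^1*11047^( - 1) = - 247111/220940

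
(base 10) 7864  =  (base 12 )4674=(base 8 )17270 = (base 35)6eo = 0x1EB8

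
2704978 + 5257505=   7962483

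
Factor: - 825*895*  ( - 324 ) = 239233500 = 2^2*3^5 * 5^3*11^1*179^1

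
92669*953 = 88313557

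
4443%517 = 307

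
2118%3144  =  2118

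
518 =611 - 93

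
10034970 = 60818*165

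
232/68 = 58/17 = 3.41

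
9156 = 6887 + 2269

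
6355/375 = 1271/75 =16.95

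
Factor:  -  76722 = -2^1*3^1 * 19^1*673^1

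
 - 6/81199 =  - 1 + 81193/81199 = - 0.00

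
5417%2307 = 803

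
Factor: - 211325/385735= - 5^1*7^ ( - 1)*79^1 * 103^ ( - 1) = - 395/721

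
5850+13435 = 19285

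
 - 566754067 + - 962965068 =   -  1529719135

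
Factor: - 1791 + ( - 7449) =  - 9240=   - 2^3*3^1*5^1*7^1 * 11^1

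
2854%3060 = 2854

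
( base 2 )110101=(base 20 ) 2D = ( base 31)1M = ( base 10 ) 53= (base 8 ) 65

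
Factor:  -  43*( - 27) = 1161 = 3^3*43^1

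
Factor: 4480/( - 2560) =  - 7/4 = - 2^( -2)*7^1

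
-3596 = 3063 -6659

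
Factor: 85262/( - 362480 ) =  -  42631/181240 =- 2^ ( - 3 )*5^(  -  1)*23^( - 1) * 89^1  *197^(-1)*479^1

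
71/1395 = 71/1395 = 0.05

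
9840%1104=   1008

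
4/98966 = 2/49483 = 0.00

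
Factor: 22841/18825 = 3^(-1)*5^ (  -  2)*7^1* 13^1 =91/75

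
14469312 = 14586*992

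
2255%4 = 3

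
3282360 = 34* 96540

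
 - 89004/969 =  - 29668/323 = - 91.85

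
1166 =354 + 812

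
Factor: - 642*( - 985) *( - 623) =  - 393966510 = - 2^1*3^1*5^1*7^1*89^1*107^1*197^1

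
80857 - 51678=29179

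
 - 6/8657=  - 6/8657=- 0.00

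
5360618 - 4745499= 615119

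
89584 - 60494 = 29090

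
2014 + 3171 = 5185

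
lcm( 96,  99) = 3168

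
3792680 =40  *94817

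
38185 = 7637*5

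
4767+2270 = 7037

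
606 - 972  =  - 366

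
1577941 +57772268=59350209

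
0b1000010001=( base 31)H2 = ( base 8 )1021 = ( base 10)529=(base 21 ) 144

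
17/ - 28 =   -  1 + 11/28 = - 0.61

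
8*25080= 200640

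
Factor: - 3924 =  - 2^2 *3^2 * 109^1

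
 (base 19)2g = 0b110110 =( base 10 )54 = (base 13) 42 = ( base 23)28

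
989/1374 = 989/1374 = 0.72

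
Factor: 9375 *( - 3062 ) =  - 2^1*3^1 * 5^5*1531^1 = -28706250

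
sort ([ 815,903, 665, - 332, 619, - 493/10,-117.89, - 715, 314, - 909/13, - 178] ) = [ - 715, - 332, - 178, - 117.89, - 909/13, - 493/10, 314,619,665, 815,903]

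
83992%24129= 11605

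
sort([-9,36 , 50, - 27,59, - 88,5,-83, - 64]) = [ - 88,-83,  -  64,  -  27 , - 9,5,36,50,59]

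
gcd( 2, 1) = 1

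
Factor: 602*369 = 2^1*3^2 * 7^1*41^1*43^1=222138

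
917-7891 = - 6974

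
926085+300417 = 1226502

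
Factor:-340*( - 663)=2^2*3^1*5^1*13^1*17^2= 225420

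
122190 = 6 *20365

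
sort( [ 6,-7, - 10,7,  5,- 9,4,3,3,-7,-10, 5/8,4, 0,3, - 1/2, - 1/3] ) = [  -  10, - 10, - 9, - 7, - 7, - 1/2, - 1/3,0,5/8,3,3, 3,4,  4,5  ,  6,  7]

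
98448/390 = 252+28/65 = 252.43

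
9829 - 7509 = 2320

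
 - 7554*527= - 3980958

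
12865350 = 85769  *150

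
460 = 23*20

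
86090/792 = 43045/396 = 108.70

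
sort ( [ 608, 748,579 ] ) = [ 579,608,748 ] 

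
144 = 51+93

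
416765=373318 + 43447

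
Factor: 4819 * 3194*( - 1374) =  - 2^2*3^1 * 61^1*79^1*229^1*1597^1 = - 21148451364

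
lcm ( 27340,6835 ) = 27340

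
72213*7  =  505491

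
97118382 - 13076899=84041483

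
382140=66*5790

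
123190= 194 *635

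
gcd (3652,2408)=4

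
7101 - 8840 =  - 1739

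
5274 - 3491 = 1783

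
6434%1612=1598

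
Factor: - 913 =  - 11^1 * 83^1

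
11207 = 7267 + 3940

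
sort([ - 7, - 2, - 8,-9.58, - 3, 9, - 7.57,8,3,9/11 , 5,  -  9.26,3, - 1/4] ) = [ - 9.58, - 9.26,  -  8, - 7.57, - 7,-3, - 2, - 1/4,9/11,3,3,5,8,9 ]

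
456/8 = 57 = 57.00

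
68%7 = 5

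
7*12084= 84588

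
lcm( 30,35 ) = 210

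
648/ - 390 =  - 108/65=   - 1.66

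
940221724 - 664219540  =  276002184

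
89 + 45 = 134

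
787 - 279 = 508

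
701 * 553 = 387653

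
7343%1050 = 1043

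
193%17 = 6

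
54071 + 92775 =146846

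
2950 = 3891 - 941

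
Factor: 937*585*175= 95925375 = 3^2*5^3*7^1*13^1*937^1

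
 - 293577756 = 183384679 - 476962435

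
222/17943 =74/5981  =  0.01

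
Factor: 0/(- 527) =0 = 0^1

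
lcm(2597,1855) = 12985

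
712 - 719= - 7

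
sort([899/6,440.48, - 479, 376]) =[ - 479, 899/6,376,  440.48]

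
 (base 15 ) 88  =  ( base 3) 11202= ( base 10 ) 128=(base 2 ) 10000000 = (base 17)79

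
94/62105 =94/62105 =0.00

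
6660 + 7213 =13873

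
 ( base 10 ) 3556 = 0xde4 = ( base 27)4nj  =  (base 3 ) 11212201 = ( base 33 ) 38p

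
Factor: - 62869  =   - 62869^1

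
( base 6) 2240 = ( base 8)1020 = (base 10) 528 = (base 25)L3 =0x210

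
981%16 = 5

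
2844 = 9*316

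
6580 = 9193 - 2613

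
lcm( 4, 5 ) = 20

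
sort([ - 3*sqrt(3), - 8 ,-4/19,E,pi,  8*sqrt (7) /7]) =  [ - 8,- 3*sqrt( 3 ), - 4/19,E,8*sqrt(7 ) /7,pi] 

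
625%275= 75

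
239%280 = 239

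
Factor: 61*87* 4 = 21228= 2^2*3^1*29^1*61^1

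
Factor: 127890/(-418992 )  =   - 105/344 = -2^( - 3 ) * 3^1*5^1* 7^1*43^( - 1) 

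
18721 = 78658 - 59937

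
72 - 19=53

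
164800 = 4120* 40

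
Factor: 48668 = 2^2*23^3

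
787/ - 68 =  - 12 + 29/68 = - 11.57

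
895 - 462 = 433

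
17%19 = 17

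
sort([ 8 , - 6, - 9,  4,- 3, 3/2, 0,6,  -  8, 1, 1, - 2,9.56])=[-9, - 8, - 6, - 3,-2, 0,1, 1,3/2,4,6,8, 9.56]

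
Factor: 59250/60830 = 3^1*5^2*7^ (  -  1)* 11^(  -  1)= 75/77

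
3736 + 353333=357069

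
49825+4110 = 53935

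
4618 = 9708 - 5090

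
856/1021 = 856/1021 = 0.84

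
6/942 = 1/157 = 0.01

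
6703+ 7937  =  14640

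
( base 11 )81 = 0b1011001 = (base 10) 89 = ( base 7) 155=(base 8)131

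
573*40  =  22920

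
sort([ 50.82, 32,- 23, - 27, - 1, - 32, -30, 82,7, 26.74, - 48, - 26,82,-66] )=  [ - 66, - 48, - 32,- 30,- 27,-26,-23,  -  1, 7,26.74, 32, 50.82, 82,  82 ]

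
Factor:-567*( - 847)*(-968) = -2^3*3^4 * 7^2*11^4 = - 464881032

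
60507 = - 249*( - 243)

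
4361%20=1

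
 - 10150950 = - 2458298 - 7692652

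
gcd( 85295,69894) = 1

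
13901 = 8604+5297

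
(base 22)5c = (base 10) 122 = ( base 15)82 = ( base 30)42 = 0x7A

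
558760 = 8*69845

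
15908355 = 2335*6813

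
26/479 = 26/479 = 0.05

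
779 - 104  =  675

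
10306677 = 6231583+4075094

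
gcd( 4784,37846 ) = 2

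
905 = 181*5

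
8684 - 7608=1076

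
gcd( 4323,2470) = 1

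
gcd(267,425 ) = 1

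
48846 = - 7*( - 6978)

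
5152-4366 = 786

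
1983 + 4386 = 6369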